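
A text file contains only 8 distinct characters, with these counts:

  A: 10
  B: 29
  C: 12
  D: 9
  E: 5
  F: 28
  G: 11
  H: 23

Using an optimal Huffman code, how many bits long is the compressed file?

359

Merge the two smallest weights repeatedly:
E(5) + D(9) → 14
A(10) + G(11) → 21
C(12) + 14 → 26
21 + H(23) → 44
26 + F(28) → 54
B(29) + 44 → 73
54 + 73 → 127
Each symbol's bit-cost is frequency × depth; summing gives 359 bits (equivalently 14 + 21 + 26 + 44 + 54 + 73 + 127).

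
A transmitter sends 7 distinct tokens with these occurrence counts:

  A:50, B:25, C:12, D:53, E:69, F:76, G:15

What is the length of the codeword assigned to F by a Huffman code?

2

Huffman merges, smallest pair first:
merge C(12) and G(15): 27
merge B(25) and 27: 52
merge A(50) and 52: 102
merge D(53) and E(69): 122
merge F(76) and 102: 178
merge 122 and 178: 300
F's leaf is at depth 2, giving a 2-bit codeword.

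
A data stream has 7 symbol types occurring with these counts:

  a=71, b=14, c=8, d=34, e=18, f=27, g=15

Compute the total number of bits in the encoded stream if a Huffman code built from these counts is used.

474

Greedily combine the two least-frequent nodes:
combine c(8), b(14) → 22
combine g(15), e(18) → 33
combine 22, f(27) → 49
combine 33, d(34) → 67
combine 49, 67 → 116
combine a(71), 116 → 187
The encoded length is the sum of every internal node's weight: 22 + 33 + 49 + 67 + 116 + 187 = 474 bits.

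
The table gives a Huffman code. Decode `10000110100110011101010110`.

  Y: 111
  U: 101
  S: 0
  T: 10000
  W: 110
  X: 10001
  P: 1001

TWPPWUSW

Read left to right; each codeword is recognised as soon as it completes (prefix code):
  10000→T | 110→W | 1001→P | 1001→P | 110→W | 101→U | 0→S | 110→W
Decoded message: TWPPWUSW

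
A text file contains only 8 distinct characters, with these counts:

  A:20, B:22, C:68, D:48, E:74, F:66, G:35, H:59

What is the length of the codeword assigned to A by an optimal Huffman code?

4

Repeatedly merge the two smallest:
A(20) + B(22) → 42
G(35) + 42 → 77
D(48) + H(59) → 107
F(66) + C(68) → 134
E(74) + 77 → 151
107 + 134 → 241
151 + 241 → 392
The subtree containing A is merged 4 times, so code length = 4.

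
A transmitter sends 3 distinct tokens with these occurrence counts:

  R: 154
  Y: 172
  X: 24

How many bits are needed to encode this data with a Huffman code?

Greedily combine the two least-frequent nodes:
combine X(24), R(154) → 178
combine Y(172), 178 → 350
Total encoded bits = sum of merged weights = 178 + 350 = 528.

528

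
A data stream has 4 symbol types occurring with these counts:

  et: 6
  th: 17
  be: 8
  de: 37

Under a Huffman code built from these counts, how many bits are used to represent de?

Repeatedly merge the two smallest:
merge et(6) and be(8): 14
merge 14 and th(17): 31
merge 31 and de(37): 68
de sits one level below the root: a 1-bit codeword.

1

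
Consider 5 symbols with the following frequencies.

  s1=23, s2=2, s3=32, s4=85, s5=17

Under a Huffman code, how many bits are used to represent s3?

2

Repeatedly merge the two smallest:
s2(2) + s5(17) → 19
19 + s1(23) → 42
s3(32) + 42 → 74
74 + s4(85) → 159
The subtree containing s3 is merged 2 times, so code length = 2.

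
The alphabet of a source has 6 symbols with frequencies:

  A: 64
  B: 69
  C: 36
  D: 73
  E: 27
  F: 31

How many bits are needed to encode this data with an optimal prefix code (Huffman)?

Greedily combine the two least-frequent nodes:
merge E(27) and F(31): 58
merge C(36) and 58: 94
merge A(64) and B(69): 133
merge D(73) and 94: 167
merge 133 and 167: 300
Total encoded bits = sum of merged weights = 58 + 94 + 133 + 167 + 300 = 752.

752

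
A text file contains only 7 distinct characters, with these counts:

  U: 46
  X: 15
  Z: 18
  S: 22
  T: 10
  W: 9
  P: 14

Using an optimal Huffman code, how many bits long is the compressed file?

353

Greedily combine the two least-frequent nodes:
combine W(9), T(10) → 19
combine P(14), X(15) → 29
combine Z(18), 19 → 37
combine S(22), 29 → 51
combine 37, U(46) → 83
combine 51, 83 → 134
The encoded length is the sum of every internal node's weight: 19 + 29 + 37 + 51 + 83 + 134 = 353 bits.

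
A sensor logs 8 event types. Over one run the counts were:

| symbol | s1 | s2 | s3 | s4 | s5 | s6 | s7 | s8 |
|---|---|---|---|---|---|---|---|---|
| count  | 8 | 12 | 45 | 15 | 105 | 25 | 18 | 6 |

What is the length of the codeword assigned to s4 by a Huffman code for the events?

Huffman merges, smallest pair first:
s8(6) + s1(8) → 14
s2(12) + 14 → 26
s4(15) + s7(18) → 33
s6(25) + 26 → 51
33 + s3(45) → 78
51 + 78 → 129
s5(105) + 129 → 234
s4's leaf is at depth 4, giving a 4-bit codeword.

4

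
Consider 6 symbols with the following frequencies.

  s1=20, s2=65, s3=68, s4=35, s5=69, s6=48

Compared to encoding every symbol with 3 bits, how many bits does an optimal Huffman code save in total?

147

Fixed-length: 3 bits × 305 symbols = 915 bits.
Huffman merges:
s1(20) + s4(35) → 55
s6(48) + 55 → 103
s2(65) + s3(68) → 133
s5(69) + 103 → 172
133 + 172 → 305
Huffman total = 55 + 103 + 133 + 172 + 305 = 768 bits.
Saving = 915 − 768 = 147 bits.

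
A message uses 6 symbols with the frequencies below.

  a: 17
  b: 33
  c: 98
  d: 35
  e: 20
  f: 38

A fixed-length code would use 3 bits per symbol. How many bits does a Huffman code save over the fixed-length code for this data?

159

Fixed-length: 3 bits × 241 symbols = 723 bits.
Huffman merges:
merge a(17) and e(20): 37
merge b(33) and d(35): 68
merge 37 and f(38): 75
merge 68 and 75: 143
merge c(98) and 143: 241
Huffman total = 37 + 68 + 75 + 143 + 241 = 564 bits.
Saving = 723 − 564 = 159 bits.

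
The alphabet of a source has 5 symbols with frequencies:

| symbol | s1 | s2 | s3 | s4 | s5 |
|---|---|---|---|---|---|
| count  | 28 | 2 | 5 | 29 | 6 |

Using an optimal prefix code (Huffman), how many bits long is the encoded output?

Merge the two smallest weights repeatedly:
combine s2(2), s3(5) → 7
combine s5(6), 7 → 13
combine 13, s1(28) → 41
combine s4(29), 41 → 70
The encoded length is the sum of every internal node's weight: 7 + 13 + 41 + 70 = 131 bits.

131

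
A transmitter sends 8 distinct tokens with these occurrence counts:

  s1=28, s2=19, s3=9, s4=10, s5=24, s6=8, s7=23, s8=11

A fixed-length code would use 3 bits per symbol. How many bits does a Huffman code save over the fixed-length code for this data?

Fixed-length: 3 bits × 132 symbols = 396 bits.
Huffman merges:
combine s6(8), s3(9) → 17
combine s4(10), s8(11) → 21
combine 17, s2(19) → 36
combine 21, s7(23) → 44
combine s5(24), s1(28) → 52
combine 36, 44 → 80
combine 52, 80 → 132
Huffman total = 17 + 21 + 36 + 44 + 52 + 80 + 132 = 382 bits.
Saving = 396 − 382 = 14 bits.

14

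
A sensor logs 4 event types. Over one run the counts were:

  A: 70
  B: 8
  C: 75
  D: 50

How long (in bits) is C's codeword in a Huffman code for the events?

Repeatedly merge the two smallest:
B(8) + D(50) → 58
58 + A(70) → 128
C(75) + 128 → 203
C is merged only at the final step, so code length = 1.

1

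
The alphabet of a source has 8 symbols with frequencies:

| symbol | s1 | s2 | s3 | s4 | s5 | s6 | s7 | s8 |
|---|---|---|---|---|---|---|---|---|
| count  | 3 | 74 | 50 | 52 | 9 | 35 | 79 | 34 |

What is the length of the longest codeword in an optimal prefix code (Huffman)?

5

Merge the two lowest-weight nodes at each step:
s1(3) + s5(9) → 12
12 + s8(34) → 46
s6(35) + 46 → 81
s3(50) + s4(52) → 102
s2(74) + s7(79) → 153
81 + 102 → 183
153 + 183 → 336
Maximum depth reached is 5.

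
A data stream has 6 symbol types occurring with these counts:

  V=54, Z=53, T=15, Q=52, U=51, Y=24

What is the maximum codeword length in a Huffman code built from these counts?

4

Merge the two lowest-weight nodes at each step:
merge T(15) and Y(24): 39
merge 39 and U(51): 90
merge Q(52) and Z(53): 105
merge V(54) and 90: 144
merge 105 and 144: 249
The first pair merged (T, Y) ends up deepest, at depth 4.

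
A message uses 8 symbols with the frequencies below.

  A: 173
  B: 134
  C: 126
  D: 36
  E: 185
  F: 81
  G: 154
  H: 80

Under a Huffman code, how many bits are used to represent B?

3

Build the tree from the bottom:
combine D(36), H(80) → 116
combine F(81), 116 → 197
combine C(126), B(134) → 260
combine G(154), A(173) → 327
combine E(185), 197 → 382
combine 260, 327 → 587
combine 382, 587 → 969
B sits 3 levels below the root, so its codeword is 3 bits.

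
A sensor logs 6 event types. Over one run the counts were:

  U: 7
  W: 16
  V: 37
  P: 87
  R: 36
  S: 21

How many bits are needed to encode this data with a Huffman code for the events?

461

Build the Huffman tree bottom-up:
U(7) + W(16) → 23
S(21) + 23 → 44
R(36) + V(37) → 73
44 + 73 → 117
P(87) + 117 → 204
The encoded length is the sum of every internal node's weight: 23 + 44 + 73 + 117 + 204 = 461 bits.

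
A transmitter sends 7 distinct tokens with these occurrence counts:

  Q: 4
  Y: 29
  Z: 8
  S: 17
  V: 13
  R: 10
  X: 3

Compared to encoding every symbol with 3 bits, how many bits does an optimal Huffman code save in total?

39

Fixed-length: 3 bits × 84 symbols = 252 bits.
Huffman merges:
merge X(3) and Q(4): 7
merge 7 and Z(8): 15
merge R(10) and V(13): 23
merge 15 and S(17): 32
merge 23 and Y(29): 52
merge 32 and 52: 84
Huffman total = 7 + 15 + 23 + 32 + 52 + 84 = 213 bits.
Saving = 252 − 213 = 39 bits.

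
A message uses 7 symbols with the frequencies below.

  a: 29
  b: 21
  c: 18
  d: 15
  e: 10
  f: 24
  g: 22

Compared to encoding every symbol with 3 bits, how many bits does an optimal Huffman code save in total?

Fixed-length: 3 bits × 139 symbols = 417 bits.
Huffman merges:
merge e(10) and d(15): 25
merge c(18) and b(21): 39
merge g(22) and f(24): 46
merge 25 and a(29): 54
merge 39 and 46: 85
merge 54 and 85: 139
Huffman total = 25 + 39 + 46 + 54 + 85 + 139 = 388 bits.
Saving = 417 − 388 = 29 bits.

29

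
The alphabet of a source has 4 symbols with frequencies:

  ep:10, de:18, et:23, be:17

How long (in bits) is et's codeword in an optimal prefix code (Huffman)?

2

Huffman merges, smallest pair first:
ep(10) + be(17) → 27
de(18) + et(23) → 41
27 + 41 → 68
et's leaf is at depth 2, giving a 2-bit codeword.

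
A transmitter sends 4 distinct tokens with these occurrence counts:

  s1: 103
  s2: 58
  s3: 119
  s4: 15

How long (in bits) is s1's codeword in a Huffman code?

2

Build the tree from the bottom:
combine s4(15), s2(58) → 73
combine 73, s1(103) → 176
combine s3(119), 176 → 295
s1 sits 2 levels below the root, so its codeword is 2 bits.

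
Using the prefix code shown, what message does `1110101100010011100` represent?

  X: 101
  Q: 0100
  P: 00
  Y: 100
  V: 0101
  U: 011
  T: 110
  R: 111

RVYQRP

Read left to right; each codeword is recognised as soon as it completes (prefix code):
  111→R | 0101→V | 100→Y | 0100→Q | 111→R | 00→P
Decoded message: RVYQRP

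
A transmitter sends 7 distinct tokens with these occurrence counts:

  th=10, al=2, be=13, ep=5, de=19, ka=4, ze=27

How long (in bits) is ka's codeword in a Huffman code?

5

Repeatedly merge the two smallest:
al(2) + ka(4) → 6
ep(5) + 6 → 11
th(10) + 11 → 21
be(13) + de(19) → 32
21 + ze(27) → 48
32 + 48 → 80
ka's leaf is at depth 5, giving a 5-bit codeword.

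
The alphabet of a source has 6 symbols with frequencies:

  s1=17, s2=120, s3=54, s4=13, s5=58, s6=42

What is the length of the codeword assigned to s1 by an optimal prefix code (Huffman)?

4

Build the tree from the bottom:
s4(13) + s1(17) → 30
30 + s6(42) → 72
s3(54) + s5(58) → 112
72 + 112 → 184
s2(120) + 184 → 304
s1 sits 4 levels below the root, so its codeword is 4 bits.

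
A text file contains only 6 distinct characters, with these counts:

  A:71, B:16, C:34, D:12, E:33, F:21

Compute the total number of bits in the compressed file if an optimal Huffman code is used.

Greedily combine the two least-frequent nodes:
D(12) + B(16) → 28
F(21) + 28 → 49
E(33) + C(34) → 67
49 + 67 → 116
A(71) + 116 → 187
Total encoded bits = sum of merged weights = 28 + 49 + 67 + 116 + 187 = 447.

447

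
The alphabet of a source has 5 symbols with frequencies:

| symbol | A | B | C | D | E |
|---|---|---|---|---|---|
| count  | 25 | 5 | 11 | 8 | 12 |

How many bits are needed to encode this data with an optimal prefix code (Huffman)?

Greedily combine the two least-frequent nodes:
B(5) + D(8) → 13
C(11) + E(12) → 23
13 + 23 → 36
A(25) + 36 → 61
The encoded length is the sum of every internal node's weight: 13 + 23 + 36 + 61 = 133 bits.

133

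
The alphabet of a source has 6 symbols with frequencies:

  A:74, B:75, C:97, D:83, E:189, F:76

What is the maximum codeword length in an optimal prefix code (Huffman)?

Merge the two lowest-weight nodes at each step:
combine A(74), B(75) → 149
combine F(76), D(83) → 159
combine C(97), 149 → 246
combine 159, E(189) → 348
combine 246, 348 → 594
The first pair merged (A, B) ends up deepest, at depth 3.

3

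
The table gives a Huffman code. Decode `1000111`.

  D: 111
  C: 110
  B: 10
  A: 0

Read left to right; each codeword is recognised as soon as it completes (prefix code):
  10→B | 0→A | 0→A | 111→D
Decoded message: BAAD

BAAD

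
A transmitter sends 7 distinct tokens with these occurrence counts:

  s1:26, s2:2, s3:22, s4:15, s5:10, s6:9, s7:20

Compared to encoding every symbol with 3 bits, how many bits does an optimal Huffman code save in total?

37

Fixed-length: 3 bits × 104 symbols = 312 bits.
Huffman merges:
merge s2(2) and s6(9): 11
merge s5(10) and 11: 21
merge s4(15) and s7(20): 35
merge 21 and s3(22): 43
merge s1(26) and 35: 61
merge 43 and 61: 104
Huffman total = 11 + 21 + 35 + 43 + 61 + 104 = 275 bits.
Saving = 312 − 275 = 37 bits.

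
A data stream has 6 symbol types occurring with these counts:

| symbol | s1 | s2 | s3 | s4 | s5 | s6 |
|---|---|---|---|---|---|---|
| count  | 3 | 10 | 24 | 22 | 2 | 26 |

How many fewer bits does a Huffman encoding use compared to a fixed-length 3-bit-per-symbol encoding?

Fixed-length: 3 bits × 87 symbols = 261 bits.
Huffman merges:
merge s5(2) and s1(3): 5
merge 5 and s2(10): 15
merge 15 and s4(22): 37
merge s3(24) and s6(26): 50
merge 37 and 50: 87
Huffman total = 5 + 15 + 37 + 50 + 87 = 194 bits.
Saving = 261 − 194 = 67 bits.

67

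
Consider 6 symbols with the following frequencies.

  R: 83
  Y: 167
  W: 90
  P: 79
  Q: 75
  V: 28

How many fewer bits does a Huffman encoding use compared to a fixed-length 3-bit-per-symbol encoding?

257

Fixed-length: 3 bits × 522 symbols = 1566 bits.
Huffman merges:
merge V(28) and Q(75): 103
merge P(79) and R(83): 162
merge W(90) and 103: 193
merge 162 and Y(167): 329
merge 193 and 329: 522
Huffman total = 103 + 162 + 193 + 329 + 522 = 1309 bits.
Saving = 1566 − 1309 = 257 bits.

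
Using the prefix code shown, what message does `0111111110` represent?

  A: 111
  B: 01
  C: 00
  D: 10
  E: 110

BAAD

Read left to right; each codeword is recognised as soon as it completes (prefix code):
  01→B | 111→A | 111→A | 10→D
Decoded message: BAAD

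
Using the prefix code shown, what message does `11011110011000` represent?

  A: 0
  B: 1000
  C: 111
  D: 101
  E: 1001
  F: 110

Read left to right; each codeword is recognised as soon as it completes (prefix code):
  110→F | 111→C | 1001→E | 1000→B
Decoded message: FCEB

FCEB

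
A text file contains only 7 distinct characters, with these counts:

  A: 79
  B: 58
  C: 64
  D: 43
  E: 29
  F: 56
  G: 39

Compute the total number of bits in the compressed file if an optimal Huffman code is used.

1025

Merge the two smallest weights repeatedly:
E(29) + G(39) → 68
D(43) + F(56) → 99
B(58) + C(64) → 122
68 + A(79) → 147
99 + 122 → 221
147 + 221 → 368
Each symbol's bit-cost is frequency × depth; summing gives 1025 bits (equivalently 68 + 99 + 122 + 147 + 221 + 368).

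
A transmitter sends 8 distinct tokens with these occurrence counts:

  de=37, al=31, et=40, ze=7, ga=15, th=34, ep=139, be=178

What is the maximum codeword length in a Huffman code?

6

Merge the two lowest-weight nodes at each step:
merge ze(7) and ga(15): 22
merge 22 and al(31): 53
merge th(34) and de(37): 71
merge et(40) and 53: 93
merge 71 and 93: 164
merge ep(139) and 164: 303
merge be(178) and 303: 481
Maximum depth reached is 6.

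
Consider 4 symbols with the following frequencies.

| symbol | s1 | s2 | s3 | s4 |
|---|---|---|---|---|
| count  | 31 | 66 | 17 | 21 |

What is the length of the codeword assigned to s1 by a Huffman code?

Huffman merges, smallest pair first:
combine s3(17), s4(21) → 38
combine s1(31), 38 → 69
combine s2(66), 69 → 135
The subtree containing s1 is merged 2 times, so code length = 2.

2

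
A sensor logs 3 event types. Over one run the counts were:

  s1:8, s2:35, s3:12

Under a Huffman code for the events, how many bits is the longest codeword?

Merge the two lowest-weight nodes at each step:
merge s1(8) and s3(12): 20
merge 20 and s2(35): 55
The rarest symbols sit at the bottom; the longest codeword is 2 bits.

2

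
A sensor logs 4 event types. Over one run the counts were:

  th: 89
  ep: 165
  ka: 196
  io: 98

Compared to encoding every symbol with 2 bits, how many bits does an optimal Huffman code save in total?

Fixed-length: 2 bits × 548 symbols = 1096 bits.
Huffman merges:
merge th(89) and io(98): 187
merge ep(165) and 187: 352
merge ka(196) and 352: 548
Huffman total = 187 + 352 + 548 = 1087 bits.
Saving = 1096 − 1087 = 9 bits.

9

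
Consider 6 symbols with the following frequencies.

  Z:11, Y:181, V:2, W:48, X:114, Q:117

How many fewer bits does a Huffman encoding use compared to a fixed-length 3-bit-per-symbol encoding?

405

Fixed-length: 3 bits × 473 symbols = 1419 bits.
Huffman merges:
combine V(2), Z(11) → 13
combine 13, W(48) → 61
combine 61, X(114) → 175
combine Q(117), 175 → 292
combine Y(181), 292 → 473
Huffman total = 13 + 61 + 175 + 292 + 473 = 1014 bits.
Saving = 1419 − 1014 = 405 bits.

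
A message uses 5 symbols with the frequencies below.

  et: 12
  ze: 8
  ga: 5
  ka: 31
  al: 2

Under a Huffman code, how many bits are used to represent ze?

3

Repeatedly merge the two smallest:
merge al(2) and ga(5): 7
merge 7 and ze(8): 15
merge et(12) and 15: 27
merge 27 and ka(31): 58
ze sits 3 levels below the root, so its codeword is 3 bits.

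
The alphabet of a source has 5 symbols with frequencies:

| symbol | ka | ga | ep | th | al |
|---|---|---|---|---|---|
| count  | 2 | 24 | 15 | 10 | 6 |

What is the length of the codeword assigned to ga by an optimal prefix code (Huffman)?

1

Huffman merges, smallest pair first:
ka(2) + al(6) → 8
8 + th(10) → 18
ep(15) + 18 → 33
ga(24) + 33 → 57
ga is merged only at the final step, so code length = 1.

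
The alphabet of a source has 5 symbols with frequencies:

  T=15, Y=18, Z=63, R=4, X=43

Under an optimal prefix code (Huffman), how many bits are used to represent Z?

1

Repeatedly merge the two smallest:
merge R(4) and T(15): 19
merge Y(18) and 19: 37
merge 37 and X(43): 80
merge Z(63) and 80: 143
Z sits one level below the root: a 1-bit codeword.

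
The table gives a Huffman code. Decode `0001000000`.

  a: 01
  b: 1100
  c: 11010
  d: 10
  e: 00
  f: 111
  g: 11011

Read left to right; each codeword is recognised as soon as it completes (prefix code):
  00→e | 01→a | 00→e | 00→e | 00→e
Decoded message: eaeee

eaeee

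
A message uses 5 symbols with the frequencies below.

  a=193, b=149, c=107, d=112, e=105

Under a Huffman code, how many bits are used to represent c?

3

Build the tree from the bottom:
e(105) + c(107) → 212
d(112) + b(149) → 261
a(193) + 212 → 405
261 + 405 → 666
The subtree containing c is merged 3 times, so code length = 3.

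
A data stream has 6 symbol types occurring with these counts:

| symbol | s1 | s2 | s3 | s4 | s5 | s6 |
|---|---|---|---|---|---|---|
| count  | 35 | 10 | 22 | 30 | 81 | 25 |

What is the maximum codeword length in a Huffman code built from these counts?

4

Merge the two lowest-weight nodes at each step:
merge s2(10) and s3(22): 32
merge s6(25) and s4(30): 55
merge 32 and s1(35): 67
merge 55 and 67: 122
merge s5(81) and 122: 203
The rarest symbols sit at the bottom; the longest codeword is 4 bits.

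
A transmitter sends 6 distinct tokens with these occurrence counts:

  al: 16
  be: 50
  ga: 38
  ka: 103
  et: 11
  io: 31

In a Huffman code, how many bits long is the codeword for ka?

1

Huffman merges, smallest pair first:
merge et(11) and al(16): 27
merge 27 and io(31): 58
merge ga(38) and be(50): 88
merge 58 and 88: 146
merge ka(103) and 146: 249
ka is merged only at the final step, so code length = 1.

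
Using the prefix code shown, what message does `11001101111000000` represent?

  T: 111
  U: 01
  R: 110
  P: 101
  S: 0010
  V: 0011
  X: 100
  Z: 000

Read left to right; each codeword is recognised as soon as it completes (prefix code):
  110→R | 01→U | 101→P | 111→T | 000→Z | 000→Z
Decoded message: RUPTZZ

RUPTZZ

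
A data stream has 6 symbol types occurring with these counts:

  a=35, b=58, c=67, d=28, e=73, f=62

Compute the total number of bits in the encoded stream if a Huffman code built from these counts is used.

829

Greedily combine the two least-frequent nodes:
merge d(28) and a(35): 63
merge b(58) and f(62): 120
merge 63 and c(67): 130
merge e(73) and 120: 193
merge 130 and 193: 323
The encoded length is the sum of every internal node's weight: 63 + 120 + 130 + 193 + 323 = 829 bits.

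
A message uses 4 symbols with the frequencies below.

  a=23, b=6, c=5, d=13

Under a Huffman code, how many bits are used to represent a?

Repeatedly merge the two smallest:
merge c(5) and b(6): 11
merge 11 and d(13): 24
merge a(23) and 24: 47
a sits one level below the root: a 1-bit codeword.

1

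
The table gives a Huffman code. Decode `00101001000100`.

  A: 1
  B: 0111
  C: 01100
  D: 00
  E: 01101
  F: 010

Read left to right; each codeword is recognised as soon as it completes (prefix code):
  00→D | 1→A | 010→F | 010→F | 00→D | 1→A | 00→D
Decoded message: DAFFDAD

DAFFDAD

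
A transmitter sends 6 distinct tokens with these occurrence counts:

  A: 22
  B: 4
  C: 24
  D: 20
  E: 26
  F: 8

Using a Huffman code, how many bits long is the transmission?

Greedily combine the two least-frequent nodes:
B(4) + F(8) → 12
12 + D(20) → 32
A(22) + C(24) → 46
E(26) + 32 → 58
46 + 58 → 104
Total encoded bits = sum of merged weights = 12 + 32 + 46 + 58 + 104 = 252.

252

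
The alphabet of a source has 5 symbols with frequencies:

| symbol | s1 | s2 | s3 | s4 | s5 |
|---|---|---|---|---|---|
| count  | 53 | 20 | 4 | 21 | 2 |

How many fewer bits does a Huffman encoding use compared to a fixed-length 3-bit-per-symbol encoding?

Fixed-length: 3 bits × 100 symbols = 300 bits.
Huffman merges:
s5(2) + s3(4) → 6
6 + s2(20) → 26
s4(21) + 26 → 47
47 + s1(53) → 100
Huffman total = 6 + 26 + 47 + 100 = 179 bits.
Saving = 300 − 179 = 121 bits.

121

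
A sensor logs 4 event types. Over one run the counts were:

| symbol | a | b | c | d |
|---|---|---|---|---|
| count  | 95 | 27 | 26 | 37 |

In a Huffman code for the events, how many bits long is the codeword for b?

Build the tree from the bottom:
combine c(26), b(27) → 53
combine d(37), 53 → 90
combine 90, a(95) → 185
b's leaf is at depth 3, giving a 3-bit codeword.

3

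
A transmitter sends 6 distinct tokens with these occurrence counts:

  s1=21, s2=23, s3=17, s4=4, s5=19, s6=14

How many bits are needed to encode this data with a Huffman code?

Build the Huffman tree bottom-up:
combine s4(4), s6(14) → 18
combine s3(17), 18 → 35
combine s5(19), s1(21) → 40
combine s2(23), 35 → 58
combine 40, 58 → 98
The encoded length is the sum of every internal node's weight: 18 + 35 + 40 + 58 + 98 = 249 bits.

249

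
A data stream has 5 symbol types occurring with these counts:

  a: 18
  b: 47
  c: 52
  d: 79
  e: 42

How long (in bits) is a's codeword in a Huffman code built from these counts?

3

Huffman merges, smallest pair first:
merge a(18) and e(42): 60
merge b(47) and c(52): 99
merge 60 and d(79): 139
merge 99 and 139: 238
a sits 3 levels below the root, so its codeword is 3 bits.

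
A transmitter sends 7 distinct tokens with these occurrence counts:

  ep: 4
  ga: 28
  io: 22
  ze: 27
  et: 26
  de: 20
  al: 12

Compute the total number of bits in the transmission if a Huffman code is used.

378

Greedily combine the two least-frequent nodes:
combine ep(4), al(12) → 16
combine 16, de(20) → 36
combine io(22), et(26) → 48
combine ze(27), ga(28) → 55
combine 36, 48 → 84
combine 55, 84 → 139
Total encoded bits = sum of merged weights = 16 + 36 + 48 + 55 + 84 + 139 = 378.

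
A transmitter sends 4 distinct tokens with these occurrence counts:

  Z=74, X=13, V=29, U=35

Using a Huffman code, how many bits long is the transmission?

Build the Huffman tree bottom-up:
combine X(13), V(29) → 42
combine U(35), 42 → 77
combine Z(74), 77 → 151
Each symbol's bit-cost is frequency × depth; summing gives 270 bits (equivalently 42 + 77 + 151).

270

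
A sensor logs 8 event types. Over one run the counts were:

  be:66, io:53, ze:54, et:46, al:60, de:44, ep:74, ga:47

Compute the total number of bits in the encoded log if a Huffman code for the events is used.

Greedily combine the two least-frequent nodes:
merge de(44) and et(46): 90
merge ga(47) and io(53): 100
merge ze(54) and al(60): 114
merge be(66) and ep(74): 140
merge 90 and 100: 190
merge 114 and 140: 254
merge 190 and 254: 444
Total encoded bits = sum of merged weights = 90 + 100 + 114 + 140 + 190 + 254 + 444 = 1332.

1332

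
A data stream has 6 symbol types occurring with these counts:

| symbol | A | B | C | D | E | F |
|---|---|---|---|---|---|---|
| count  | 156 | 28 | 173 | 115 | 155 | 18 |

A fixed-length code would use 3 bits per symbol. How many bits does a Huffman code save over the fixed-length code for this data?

Fixed-length: 3 bits × 645 symbols = 1935 bits.
Huffman merges:
combine F(18), B(28) → 46
combine 46, D(115) → 161
combine E(155), A(156) → 311
combine 161, C(173) → 334
combine 311, 334 → 645
Huffman total = 46 + 161 + 311 + 334 + 645 = 1497 bits.
Saving = 1935 − 1497 = 438 bits.

438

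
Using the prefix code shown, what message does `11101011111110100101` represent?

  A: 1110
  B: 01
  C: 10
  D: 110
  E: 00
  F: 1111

Read left to right; each codeword is recognised as soon as it completes (prefix code):
  1110→A | 10→C | 1111→F | 1110→A | 10→C | 01→B | 01→B
Decoded message: ACFACBB

ACFACBB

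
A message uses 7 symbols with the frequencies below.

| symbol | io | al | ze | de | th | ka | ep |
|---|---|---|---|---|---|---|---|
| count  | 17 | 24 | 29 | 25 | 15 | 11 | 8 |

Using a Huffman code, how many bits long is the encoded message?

Greedily combine the two least-frequent nodes:
combine ep(8), ka(11) → 19
combine th(15), io(17) → 32
combine 19, al(24) → 43
combine de(25), ze(29) → 54
combine 32, 43 → 75
combine 54, 75 → 129
The encoded length is the sum of every internal node's weight: 19 + 32 + 43 + 54 + 75 + 129 = 352 bits.

352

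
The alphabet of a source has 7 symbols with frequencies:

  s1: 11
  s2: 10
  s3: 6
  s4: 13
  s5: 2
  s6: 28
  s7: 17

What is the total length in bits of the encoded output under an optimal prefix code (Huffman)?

224

Merge the two smallest weights repeatedly:
merge s5(2) and s3(6): 8
merge 8 and s2(10): 18
merge s1(11) and s4(13): 24
merge s7(17) and 18: 35
merge 24 and s6(28): 52
merge 35 and 52: 87
Each symbol's bit-cost is frequency × depth; summing gives 224 bits (equivalently 8 + 18 + 24 + 35 + 52 + 87).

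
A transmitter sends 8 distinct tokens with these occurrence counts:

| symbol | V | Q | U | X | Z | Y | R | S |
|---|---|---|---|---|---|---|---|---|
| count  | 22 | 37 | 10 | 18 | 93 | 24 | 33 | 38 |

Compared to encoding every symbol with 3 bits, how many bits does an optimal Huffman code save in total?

Fixed-length: 3 bits × 275 symbols = 825 bits.
Huffman merges:
U(10) + X(18) → 28
V(22) + Y(24) → 46
28 + R(33) → 61
Q(37) + S(38) → 75
46 + 61 → 107
75 + Z(93) → 168
107 + 168 → 275
Huffman total = 28 + 46 + 61 + 75 + 107 + 168 + 275 = 760 bits.
Saving = 825 − 760 = 65 bits.

65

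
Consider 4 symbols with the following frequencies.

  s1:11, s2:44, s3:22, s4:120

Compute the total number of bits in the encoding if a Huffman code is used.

307

Greedily combine the two least-frequent nodes:
s1(11) + s3(22) → 33
33 + s2(44) → 77
77 + s4(120) → 197
Total encoded bits = sum of merged weights = 33 + 77 + 197 = 307.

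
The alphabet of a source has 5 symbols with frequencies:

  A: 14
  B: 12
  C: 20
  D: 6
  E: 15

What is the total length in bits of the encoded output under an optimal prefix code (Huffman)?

Merge the two smallest weights repeatedly:
combine D(6), B(12) → 18
combine A(14), E(15) → 29
combine 18, C(20) → 38
combine 29, 38 → 67
Total encoded bits = sum of merged weights = 18 + 29 + 38 + 67 = 152.

152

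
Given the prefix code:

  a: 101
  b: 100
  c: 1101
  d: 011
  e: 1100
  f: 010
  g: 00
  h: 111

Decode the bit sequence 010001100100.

fgeb

Read left to right; each codeword is recognised as soon as it completes (prefix code):
  010→f | 00→g | 1100→e | 100→b
Decoded message: fgeb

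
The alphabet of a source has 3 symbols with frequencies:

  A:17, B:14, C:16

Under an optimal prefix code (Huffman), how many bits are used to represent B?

Huffman merges, smallest pair first:
merge B(14) and C(16): 30
merge A(17) and 30: 47
The subtree containing B is merged 2 times, so code length = 2.

2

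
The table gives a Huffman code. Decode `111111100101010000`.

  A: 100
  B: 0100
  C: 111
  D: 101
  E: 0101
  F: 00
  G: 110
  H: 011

CCADBF

Read left to right; each codeword is recognised as soon as it completes (prefix code):
  111→C | 111→C | 100→A | 101→D | 0100→B | 00→F
Decoded message: CCADBF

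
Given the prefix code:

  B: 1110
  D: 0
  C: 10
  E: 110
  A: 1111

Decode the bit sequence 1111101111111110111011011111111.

ACAACBEAA

Read left to right; each codeword is recognised as soon as it completes (prefix code):
  1111→A | 10→C | 1111→A | 1111→A | 10→C | 1110→B | 110→E | 1111→A | 1111→A
Decoded message: ACAACBEAA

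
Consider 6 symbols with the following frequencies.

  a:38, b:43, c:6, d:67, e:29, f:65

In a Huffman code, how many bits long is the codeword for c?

4

Huffman merges, smallest pair first:
merge c(6) and e(29): 35
merge 35 and a(38): 73
merge b(43) and f(65): 108
merge d(67) and 73: 140
merge 108 and 140: 248
c's leaf is at depth 4, giving a 4-bit codeword.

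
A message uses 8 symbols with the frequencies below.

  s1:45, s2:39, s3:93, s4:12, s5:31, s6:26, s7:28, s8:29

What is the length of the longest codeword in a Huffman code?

4

Merge the two lowest-weight nodes at each step:
combine s4(12), s6(26) → 38
combine s7(28), s8(29) → 57
combine s5(31), 38 → 69
combine s2(39), s1(45) → 84
combine 57, 69 → 126
combine 84, s3(93) → 177
combine 126, 177 → 303
Maximum depth reached is 4.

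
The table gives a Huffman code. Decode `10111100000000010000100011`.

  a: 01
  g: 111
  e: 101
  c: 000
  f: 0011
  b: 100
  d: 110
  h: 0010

egcccbhf

Read left to right; each codeword is recognised as soon as it completes (prefix code):
  101→e | 111→g | 000→c | 000→c | 000→c | 100→b | 0010→h | 0011→f
Decoded message: egcccbhf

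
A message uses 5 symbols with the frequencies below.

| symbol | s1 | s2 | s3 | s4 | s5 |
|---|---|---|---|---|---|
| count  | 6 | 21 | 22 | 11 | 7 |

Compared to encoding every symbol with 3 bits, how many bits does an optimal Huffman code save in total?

54

Fixed-length: 3 bits × 67 symbols = 201 bits.
Huffman merges:
merge s1(6) and s5(7): 13
merge s4(11) and 13: 24
merge s2(21) and s3(22): 43
merge 24 and 43: 67
Huffman total = 13 + 24 + 43 + 67 = 147 bits.
Saving = 201 − 147 = 54 bits.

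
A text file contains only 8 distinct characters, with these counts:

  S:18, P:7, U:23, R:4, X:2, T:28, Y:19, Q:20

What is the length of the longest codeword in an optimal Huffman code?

Merge the two lowest-weight nodes at each step:
X(2) + R(4) → 6
6 + P(7) → 13
13 + S(18) → 31
Y(19) + Q(20) → 39
U(23) + T(28) → 51
31 + 39 → 70
51 + 70 → 121
The first pair merged (X, R) ends up deepest, at depth 5.

5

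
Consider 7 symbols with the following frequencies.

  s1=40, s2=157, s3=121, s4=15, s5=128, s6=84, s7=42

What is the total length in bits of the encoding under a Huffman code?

1507

Build the Huffman tree bottom-up:
combine s4(15), s1(40) → 55
combine s7(42), 55 → 97
combine s6(84), 97 → 181
combine s3(121), s5(128) → 249
combine s2(157), 181 → 338
combine 249, 338 → 587
The encoded length is the sum of every internal node's weight: 55 + 97 + 181 + 249 + 338 + 587 = 1507 bits.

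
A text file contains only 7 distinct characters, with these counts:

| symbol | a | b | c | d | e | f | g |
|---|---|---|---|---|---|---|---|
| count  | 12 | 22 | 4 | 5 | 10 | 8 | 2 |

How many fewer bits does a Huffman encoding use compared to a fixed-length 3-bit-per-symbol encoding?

28

Fixed-length: 3 bits × 63 symbols = 189 bits.
Huffman merges:
g(2) + c(4) → 6
d(5) + 6 → 11
f(8) + e(10) → 18
11 + a(12) → 23
18 + b(22) → 40
23 + 40 → 63
Huffman total = 6 + 11 + 18 + 23 + 40 + 63 = 161 bits.
Saving = 189 − 161 = 28 bits.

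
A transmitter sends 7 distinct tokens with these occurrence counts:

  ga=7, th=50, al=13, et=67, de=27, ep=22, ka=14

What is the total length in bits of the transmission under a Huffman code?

Build the Huffman tree bottom-up:
ga(7) + al(13) → 20
ka(14) + 20 → 34
ep(22) + de(27) → 49
34 + 49 → 83
th(50) + et(67) → 117
83 + 117 → 200
The encoded length is the sum of every internal node's weight: 20 + 34 + 49 + 83 + 117 + 200 = 503 bits.

503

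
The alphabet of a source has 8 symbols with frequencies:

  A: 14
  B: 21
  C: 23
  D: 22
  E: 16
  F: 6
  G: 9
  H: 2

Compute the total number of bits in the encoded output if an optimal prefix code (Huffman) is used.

Greedily combine the two least-frequent nodes:
H(2) + F(6) → 8
8 + G(9) → 17
A(14) + E(16) → 30
17 + B(21) → 38
D(22) + C(23) → 45
30 + 38 → 68
45 + 68 → 113
Total encoded bits = sum of merged weights = 8 + 17 + 30 + 38 + 45 + 68 + 113 = 319.

319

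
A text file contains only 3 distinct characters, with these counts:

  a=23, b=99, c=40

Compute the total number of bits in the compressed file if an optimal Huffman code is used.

225

Merge the two smallest weights repeatedly:
combine a(23), c(40) → 63
combine 63, b(99) → 162
The encoded length is the sum of every internal node's weight: 63 + 162 = 225 bits.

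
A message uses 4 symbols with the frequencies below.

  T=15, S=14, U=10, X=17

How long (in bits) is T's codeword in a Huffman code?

Huffman merges, smallest pair first:
U(10) + S(14) → 24
T(15) + X(17) → 32
24 + 32 → 56
T's leaf is at depth 2, giving a 2-bit codeword.

2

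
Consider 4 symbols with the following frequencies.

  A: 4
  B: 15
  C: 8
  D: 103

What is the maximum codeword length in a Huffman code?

Merge the two lowest-weight nodes at each step:
combine A(4), C(8) → 12
combine 12, B(15) → 27
combine 27, D(103) → 130
Maximum depth reached is 3.

3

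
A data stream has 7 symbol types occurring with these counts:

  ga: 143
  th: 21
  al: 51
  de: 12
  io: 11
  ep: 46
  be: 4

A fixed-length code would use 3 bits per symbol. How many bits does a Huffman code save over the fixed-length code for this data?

Fixed-length: 3 bits × 288 symbols = 864 bits.
Huffman merges:
be(4) + io(11) → 15
de(12) + 15 → 27
th(21) + 27 → 48
ep(46) + 48 → 94
al(51) + 94 → 145
ga(143) + 145 → 288
Huffman total = 15 + 27 + 48 + 94 + 145 + 288 = 617 bits.
Saving = 864 − 617 = 247 bits.

247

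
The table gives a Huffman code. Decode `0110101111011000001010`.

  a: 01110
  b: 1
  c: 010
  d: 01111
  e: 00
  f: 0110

Read left to right; each codeword is recognised as soon as it completes (prefix code):
  0110→f | 1→b | 01111→d | 0110→f | 00→e | 00→e | 1→b | 010→c
Decoded message: fbdfeebc

fbdfeebc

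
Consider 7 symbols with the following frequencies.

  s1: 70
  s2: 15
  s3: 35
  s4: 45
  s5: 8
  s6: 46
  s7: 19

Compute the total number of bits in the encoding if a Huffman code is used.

Greedily combine the two least-frequent nodes:
merge s5(8) and s2(15): 23
merge s7(19) and 23: 42
merge s3(35) and 42: 77
merge s4(45) and s6(46): 91
merge s1(70) and 77: 147
merge 91 and 147: 238
The encoded length is the sum of every internal node's weight: 23 + 42 + 77 + 91 + 147 + 238 = 618 bits.

618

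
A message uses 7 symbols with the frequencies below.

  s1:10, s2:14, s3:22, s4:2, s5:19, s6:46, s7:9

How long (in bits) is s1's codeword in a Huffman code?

4

Huffman merges, smallest pair first:
s4(2) + s7(9) → 11
s1(10) + 11 → 21
s2(14) + s5(19) → 33
21 + s3(22) → 43
33 + 43 → 76
s6(46) + 76 → 122
The subtree containing s1 is merged 4 times, so code length = 4.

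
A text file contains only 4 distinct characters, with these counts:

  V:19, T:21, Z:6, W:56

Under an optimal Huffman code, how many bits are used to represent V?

Repeatedly merge the two smallest:
combine Z(6), V(19) → 25
combine T(21), 25 → 46
combine 46, W(56) → 102
V's leaf is at depth 3, giving a 3-bit codeword.

3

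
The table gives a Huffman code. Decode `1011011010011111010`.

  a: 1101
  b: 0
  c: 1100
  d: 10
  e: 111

daddbeab

Read left to right; each codeword is recognised as soon as it completes (prefix code):
  10→d | 1101→a | 10→d | 10→d | 0→b | 111→e | 1101→a | 0→b
Decoded message: daddbeab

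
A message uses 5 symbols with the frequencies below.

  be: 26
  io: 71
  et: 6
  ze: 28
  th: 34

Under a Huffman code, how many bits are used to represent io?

1

Repeatedly merge the two smallest:
et(6) + be(26) → 32
ze(28) + 32 → 60
th(34) + 60 → 94
io(71) + 94 → 165
io is merged only at the final step, so code length = 1.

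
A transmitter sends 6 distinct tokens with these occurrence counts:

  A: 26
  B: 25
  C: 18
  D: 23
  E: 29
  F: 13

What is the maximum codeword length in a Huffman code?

3

Merge the two lowest-weight nodes at each step:
combine F(13), C(18) → 31
combine D(23), B(25) → 48
combine A(26), E(29) → 55
combine 31, 48 → 79
combine 55, 79 → 134
Maximum depth reached is 3.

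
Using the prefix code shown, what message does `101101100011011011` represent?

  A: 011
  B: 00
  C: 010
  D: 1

Read left to right; each codeword is recognised as soon as it completes (prefix code):
  1→D | 011→A | 011→A | 00→B | 011→A | 011→A | 011→A
Decoded message: DAABAAA

DAABAAA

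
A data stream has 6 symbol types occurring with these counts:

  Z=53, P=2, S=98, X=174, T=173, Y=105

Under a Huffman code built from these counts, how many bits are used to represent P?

Repeatedly merge the two smallest:
merge P(2) and Z(53): 55
merge 55 and S(98): 153
merge Y(105) and 153: 258
merge T(173) and X(174): 347
merge 258 and 347: 605
P sits 4 levels below the root, so its codeword is 4 bits.

4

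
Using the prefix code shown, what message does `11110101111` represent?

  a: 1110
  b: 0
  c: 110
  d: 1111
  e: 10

dbed

Read left to right; each codeword is recognised as soon as it completes (prefix code):
  1111→d | 0→b | 10→e | 1111→d
Decoded message: dbed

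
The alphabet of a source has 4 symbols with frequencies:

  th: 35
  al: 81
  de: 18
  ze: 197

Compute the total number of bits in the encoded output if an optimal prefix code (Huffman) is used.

Build the Huffman tree bottom-up:
merge de(18) and th(35): 53
merge 53 and al(81): 134
merge 134 and ze(197): 331
Each symbol's bit-cost is frequency × depth; summing gives 518 bits (equivalently 53 + 134 + 331).

518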